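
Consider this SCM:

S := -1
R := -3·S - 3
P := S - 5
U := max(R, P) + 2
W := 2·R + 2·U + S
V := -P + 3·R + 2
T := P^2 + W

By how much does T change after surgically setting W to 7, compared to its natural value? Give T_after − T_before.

4

Under do(W=7), the mechanism W := 2·R + 2·U + S is discarded; W is fixed at 7.
P = S - 5  [with S=-1]  = -6
T = P^2 + W  [with P=-6, W=7]  = 43
Without intervention: R = -3·S - 3  [with S=-1]  = 0; P = S - 5  [with S=-1]  = -6; U = max(R, P) + 2  [with R=0, P=-6]  = 2; W = 2·R + 2·U + S  [with R=0, U=2, S=-1]  = 3; T = P^2 + W  [with P=-6, W=3]  = 39.
Change = 43 − 39 = 4.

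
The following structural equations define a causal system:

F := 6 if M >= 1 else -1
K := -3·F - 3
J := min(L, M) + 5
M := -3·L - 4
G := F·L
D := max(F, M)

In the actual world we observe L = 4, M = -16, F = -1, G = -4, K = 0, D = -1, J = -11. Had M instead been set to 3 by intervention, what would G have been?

Under do(M=3), the mechanism M := -3·L - 4 is discarded; M is fixed at 3.
F = 6 if M >= 1 else -1  [with M=3]  = 6
G = F·L  [with F=6, L=4]  = 24

24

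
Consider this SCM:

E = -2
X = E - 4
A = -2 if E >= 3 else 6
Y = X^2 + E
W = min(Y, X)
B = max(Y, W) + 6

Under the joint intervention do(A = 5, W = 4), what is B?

40

Setting A = 5, W = 4 by intervention discards those variables' equations.
X = E - 4  [with E=-2]  = -6
Y = X^2 + E  [with X=-6, E=-2]  = 34
B = max(Y, W) + 6  [with Y=34, W=4]  = 40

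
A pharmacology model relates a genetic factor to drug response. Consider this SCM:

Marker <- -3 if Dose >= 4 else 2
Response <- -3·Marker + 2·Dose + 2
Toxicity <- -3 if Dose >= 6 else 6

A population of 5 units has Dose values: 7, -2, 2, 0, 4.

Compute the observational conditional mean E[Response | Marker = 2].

-4

Conditioning on Marker=2 selects the 3 unit(s) with Dose ∈ {-2, 2, 0}. Their Response values: -8, 0, -4. Mean = -4.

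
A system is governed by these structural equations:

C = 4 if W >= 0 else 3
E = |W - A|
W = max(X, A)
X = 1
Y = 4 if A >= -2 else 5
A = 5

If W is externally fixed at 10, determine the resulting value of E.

5

do(W=10) replaces the equation W = max(X, A) with the constant W = 10.
E = |W - A|  [with W=10, A=5]  = 5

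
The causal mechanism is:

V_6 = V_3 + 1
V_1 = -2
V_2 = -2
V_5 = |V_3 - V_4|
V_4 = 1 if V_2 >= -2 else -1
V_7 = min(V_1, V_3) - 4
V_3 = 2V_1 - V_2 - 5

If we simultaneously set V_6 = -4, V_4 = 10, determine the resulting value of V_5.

Setting V_6 = -4, V_4 = 10 by intervention discards those variables' equations.
V_3 = 2V_1 - V_2 - 5  [with V_1=-2, V_2=-2]  = -7
V_5 = |V_3 - V_4|  [with V_3=-7, V_4=10]  = 17

17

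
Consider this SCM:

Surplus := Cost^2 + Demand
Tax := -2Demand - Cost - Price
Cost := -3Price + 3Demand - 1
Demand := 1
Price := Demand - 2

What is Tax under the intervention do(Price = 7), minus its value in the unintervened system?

Under do(Price=7), the mechanism Price := Demand - 2 is discarded; Price is fixed at 7.
Cost = -3Price + 3Demand - 1  [with Price=7, Demand=1]  = -19
Tax = -2Demand - Cost - Price  [with Demand=1, Cost=-19, Price=7]  = 10
Without intervention: Price = Demand - 2  [with Demand=1]  = -1; Cost = -3Price + 3Demand - 1  [with Price=-1, Demand=1]  = 5; Tax = -2Demand - Cost - Price  [with Demand=1, Cost=5, Price=-1]  = -6.
Change = 10 − (-6) = 16.

16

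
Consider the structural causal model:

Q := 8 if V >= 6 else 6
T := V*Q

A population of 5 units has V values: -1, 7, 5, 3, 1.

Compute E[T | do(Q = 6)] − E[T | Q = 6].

Under do(Q=6), Q's equation is replaced by Q=6 for every unit. Per-unit T: -6, 42, 30, 18, 6. Mean = 18.
Conditioning on Q=6 selects the 4 unit(s) with V ∈ {-1, 5, 3, 1}. Their T values: -6, 30, 18, 6. Mean = 12.
Difference = 18 − 12 = 6.

6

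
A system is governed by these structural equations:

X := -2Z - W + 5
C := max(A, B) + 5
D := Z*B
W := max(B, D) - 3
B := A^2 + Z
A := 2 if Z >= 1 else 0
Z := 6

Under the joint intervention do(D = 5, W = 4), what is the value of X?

-11

Under do(D = 5, W = 4), each intervened variable's structural equation is replaced by its fixed value.
X = -2Z - W + 5  [with Z=6, W=4]  = -11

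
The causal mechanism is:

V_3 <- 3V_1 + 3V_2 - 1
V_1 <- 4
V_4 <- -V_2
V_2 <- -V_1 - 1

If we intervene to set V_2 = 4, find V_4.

-4

Under do(V_2=4), the mechanism V_2 <- -V_1 - 1 is discarded; V_2 is fixed at 4.
V_4 = -V_2  [with V_2=4]  = -4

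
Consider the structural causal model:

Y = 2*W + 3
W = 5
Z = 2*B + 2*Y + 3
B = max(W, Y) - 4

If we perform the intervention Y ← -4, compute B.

1

The intervention breaks the incoming arrows to Y: Y = 2*W + 3 no longer applies, and Y = -4.
B = max(W, Y) - 4  [with W=5, Y=-4]  = 1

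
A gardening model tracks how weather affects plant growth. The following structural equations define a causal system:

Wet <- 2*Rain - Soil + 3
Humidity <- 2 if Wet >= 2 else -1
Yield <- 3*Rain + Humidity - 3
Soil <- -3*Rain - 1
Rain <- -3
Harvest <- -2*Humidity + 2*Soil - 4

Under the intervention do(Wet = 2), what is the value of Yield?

-10

do(Wet=2) replaces the equation Wet <- 2*Rain - Soil + 3 with the constant Wet = 2.
Humidity = 2 if Wet >= 2 else -1  [with Wet=2]  = 2
Yield = 3*Rain + Humidity - 3  [with Rain=-3, Humidity=2]  = -10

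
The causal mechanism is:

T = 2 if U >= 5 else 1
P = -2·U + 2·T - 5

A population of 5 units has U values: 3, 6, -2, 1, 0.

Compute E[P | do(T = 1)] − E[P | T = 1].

-2.2

The intervention sets T=1 in all 5 units regardless of U. Recomputing P per unit gives -9, -15, 1, -5, -3; average -6.2.
Conditioning on T=1 selects the 4 unit(s) with U ∈ {3, -2, 1, 0}. Their P values: -9, 1, -5, -3. Mean = -4.
Difference = -6.2 − (-4) = -2.2.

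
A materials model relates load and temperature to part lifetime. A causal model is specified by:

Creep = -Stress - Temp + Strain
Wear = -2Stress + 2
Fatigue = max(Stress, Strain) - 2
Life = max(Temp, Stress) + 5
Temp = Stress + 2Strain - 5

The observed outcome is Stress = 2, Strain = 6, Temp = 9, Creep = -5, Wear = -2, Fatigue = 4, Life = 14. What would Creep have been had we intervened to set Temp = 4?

0

The intervention breaks the incoming arrows to Temp: Temp = Stress + 2Strain - 5 no longer applies, and Temp = 4.
Creep = -Stress - Temp + Strain  [with Stress=2, Temp=4, Strain=6]  = 0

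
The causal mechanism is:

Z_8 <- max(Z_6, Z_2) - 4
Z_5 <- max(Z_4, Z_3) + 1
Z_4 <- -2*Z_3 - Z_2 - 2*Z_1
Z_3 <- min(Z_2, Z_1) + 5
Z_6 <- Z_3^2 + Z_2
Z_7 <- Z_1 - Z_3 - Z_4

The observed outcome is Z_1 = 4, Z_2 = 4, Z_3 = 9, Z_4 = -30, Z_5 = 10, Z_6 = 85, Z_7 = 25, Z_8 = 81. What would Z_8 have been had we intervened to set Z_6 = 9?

Intervening sets Z_6 = 9 and removes its equation (Z_6 <- Z_3^2 + Z_2).
Z_8 = max(Z_6, Z_2) - 4  [with Z_6=9, Z_2=4]  = 5

5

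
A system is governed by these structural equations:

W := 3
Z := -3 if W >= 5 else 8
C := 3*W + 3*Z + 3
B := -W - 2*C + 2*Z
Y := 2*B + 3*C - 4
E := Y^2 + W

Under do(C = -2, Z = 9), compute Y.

Setting C = -2, Z = 9 by intervention discards those variables' equations.
B = -W - 2*C + 2*Z  [with W=3, C=-2, Z=9]  = 19
Y = 2*B + 3*C - 4  [with B=19, C=-2]  = 28

28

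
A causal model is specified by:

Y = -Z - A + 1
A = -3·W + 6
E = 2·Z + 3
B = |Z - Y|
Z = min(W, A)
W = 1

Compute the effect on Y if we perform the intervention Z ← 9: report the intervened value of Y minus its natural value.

do(Z=9) replaces the equation Z = min(W, A) with the constant Z = 9.
A = -3·W + 6  [with W=1]  = 3
Y = -Z - A + 1  [with Z=9, A=3]  = -11
Without intervention: A = -3·W + 6  [with W=1]  = 3; Z = min(W, A)  [with W=1, A=3]  = 1; Y = -Z - A + 1  [with Z=1, A=3]  = -3.
Change = -11 − (-3) = -8.

-8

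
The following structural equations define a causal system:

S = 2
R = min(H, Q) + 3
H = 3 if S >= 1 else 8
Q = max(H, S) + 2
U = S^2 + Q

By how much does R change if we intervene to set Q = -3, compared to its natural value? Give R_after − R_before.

The intervention breaks the incoming arrows to Q: Q = max(H, S) + 2 no longer applies, and Q = -3.
H = 3 if S >= 1 else 8  [with S=2]  = 3
R = min(H, Q) + 3  [with H=3, Q=-3]  = 0
Without intervention: H = 3 if S >= 1 else 8  [with S=2]  = 3; Q = max(H, S) + 2  [with H=3, S=2]  = 5; R = min(H, Q) + 3  [with H=3, Q=5]  = 6.
Change = 0 − 6 = -6.

-6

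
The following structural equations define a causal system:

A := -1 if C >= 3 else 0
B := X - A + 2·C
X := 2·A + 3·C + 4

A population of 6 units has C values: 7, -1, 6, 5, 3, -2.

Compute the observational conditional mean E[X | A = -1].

17.75

Conditioning on A=-1 selects the 4 unit(s) with C ∈ {7, 6, 5, 3}. Their X values: 23, 20, 17, 11. Mean = 17.75.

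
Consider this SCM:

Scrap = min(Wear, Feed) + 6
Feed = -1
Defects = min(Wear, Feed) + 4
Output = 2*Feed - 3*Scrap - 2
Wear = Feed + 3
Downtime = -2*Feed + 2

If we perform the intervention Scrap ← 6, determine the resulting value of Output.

Intervening sets Scrap = 6 and removes its equation (Scrap = min(Wear, Feed) + 6).
Output = 2*Feed - 3*Scrap - 2  [with Feed=-1, Scrap=6]  = -22

-22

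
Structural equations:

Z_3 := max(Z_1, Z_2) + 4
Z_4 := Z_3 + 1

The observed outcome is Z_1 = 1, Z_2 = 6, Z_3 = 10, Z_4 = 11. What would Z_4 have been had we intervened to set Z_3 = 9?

The intervention breaks the incoming arrows to Z_3: Z_3 := max(Z_1, Z_2) + 4 no longer applies, and Z_3 = 9.
Z_4 = Z_3 + 1  [with Z_3=9]  = 10

10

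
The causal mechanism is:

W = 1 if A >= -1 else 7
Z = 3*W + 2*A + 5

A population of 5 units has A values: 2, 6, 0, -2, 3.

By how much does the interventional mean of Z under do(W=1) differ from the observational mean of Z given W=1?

The intervention sets W=1 in all 5 units regardless of A. Recomputing Z per unit gives 12, 20, 8, 4, 14; average 11.6.
Observing W=1 restricts to units where W's equation naturally yields 1: A ∈ {2, 6, 0, 3}. In that subpopulation Z = 12, 20, 8, 14, mean 13.5.
Difference = 11.6 − 13.5 = -1.9.

-1.9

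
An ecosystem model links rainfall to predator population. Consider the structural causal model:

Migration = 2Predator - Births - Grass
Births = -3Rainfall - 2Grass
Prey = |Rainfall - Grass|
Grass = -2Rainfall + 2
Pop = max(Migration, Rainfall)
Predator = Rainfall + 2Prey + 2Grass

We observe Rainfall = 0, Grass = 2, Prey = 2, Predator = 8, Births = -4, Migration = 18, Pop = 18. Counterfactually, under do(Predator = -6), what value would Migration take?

-10

Under do(Predator=-6), the mechanism Predator = Rainfall + 2Prey + 2Grass is discarded; Predator is fixed at -6.
Grass = -2Rainfall + 2  [with Rainfall=0]  = 2
Births = -3Rainfall - 2Grass  [with Rainfall=0, Grass=2]  = -4
Migration = 2Predator - Births - Grass  [with Predator=-6, Births=-4, Grass=2]  = -10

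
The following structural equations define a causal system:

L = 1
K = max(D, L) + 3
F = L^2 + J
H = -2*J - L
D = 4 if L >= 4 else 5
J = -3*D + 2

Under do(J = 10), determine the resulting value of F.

Intervening sets J = 10 and removes its equation (J = -3*D + 2).
F = L^2 + J  [with L=1, J=10]  = 11

11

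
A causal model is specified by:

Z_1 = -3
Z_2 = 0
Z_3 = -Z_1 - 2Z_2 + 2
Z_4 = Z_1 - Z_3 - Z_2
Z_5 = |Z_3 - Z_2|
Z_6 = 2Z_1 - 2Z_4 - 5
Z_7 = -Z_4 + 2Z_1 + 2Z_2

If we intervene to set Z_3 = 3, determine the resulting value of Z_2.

0

Under do(Z_3=3), the mechanism Z_3 = -Z_1 - 2Z_2 + 2 is discarded; Z_3 is fixed at 3.
Since Z_2 is not a descendant of the intervened variable, it is unaffected.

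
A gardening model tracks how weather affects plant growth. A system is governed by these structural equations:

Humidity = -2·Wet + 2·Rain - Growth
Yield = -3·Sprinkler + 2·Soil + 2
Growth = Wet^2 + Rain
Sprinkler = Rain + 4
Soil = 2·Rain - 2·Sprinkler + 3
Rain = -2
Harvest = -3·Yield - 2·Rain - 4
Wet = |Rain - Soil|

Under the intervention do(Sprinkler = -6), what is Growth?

167

do(Sprinkler=-6) replaces the equation Sprinkler = Rain + 4 with the constant Sprinkler = -6.
Soil = 2·Rain - 2·Sprinkler + 3  [with Rain=-2, Sprinkler=-6]  = 11
Wet = |Rain - Soil|  [with Rain=-2, Soil=11]  = 13
Growth = Wet^2 + Rain  [with Wet=13, Rain=-2]  = 167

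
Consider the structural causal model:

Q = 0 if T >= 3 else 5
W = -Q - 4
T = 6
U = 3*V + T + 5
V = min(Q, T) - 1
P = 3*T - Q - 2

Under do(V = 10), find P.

do(V=10) replaces the equation V = min(Q, T) - 1 with the constant V = 10.
P is not downstream of the intervention, so its value is determined by the original equations.
Q = 0 if T >= 3 else 5  [with T=6]  = 0
P = 3*T - Q - 2  [with T=6, Q=0]  = 16

16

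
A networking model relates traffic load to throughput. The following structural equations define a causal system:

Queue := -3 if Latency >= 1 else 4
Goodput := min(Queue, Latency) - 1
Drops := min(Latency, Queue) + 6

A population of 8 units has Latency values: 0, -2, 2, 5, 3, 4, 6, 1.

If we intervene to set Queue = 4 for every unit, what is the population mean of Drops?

do(Queue=4) breaks Queue's dependence on Latency. With Queue=4 fixed, Drops across the units is 6, 4, 8, 10, 9, 10, 10, 7, mean 8.

8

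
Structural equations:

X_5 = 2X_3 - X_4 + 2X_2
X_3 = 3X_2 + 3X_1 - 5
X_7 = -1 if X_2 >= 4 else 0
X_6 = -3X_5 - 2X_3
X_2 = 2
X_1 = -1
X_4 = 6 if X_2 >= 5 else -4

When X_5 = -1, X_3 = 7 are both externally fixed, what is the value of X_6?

The joint intervention fixes X_5 = -1, X_3 = 7, removing each variable's own equation.
X_6 = -3X_5 - 2X_3  [with X_5=-1, X_3=7]  = -11

-11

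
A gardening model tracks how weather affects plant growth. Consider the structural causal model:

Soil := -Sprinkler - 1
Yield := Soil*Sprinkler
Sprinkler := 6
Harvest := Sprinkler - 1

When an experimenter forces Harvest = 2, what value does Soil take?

-7

The intervention breaks the incoming arrows to Harvest: Harvest := Sprinkler - 1 no longer applies, and Harvest = 2.
Since Soil is not a descendant of the intervened variable, it is unaffected.
Soil = -Sprinkler - 1  [with Sprinkler=6]  = -7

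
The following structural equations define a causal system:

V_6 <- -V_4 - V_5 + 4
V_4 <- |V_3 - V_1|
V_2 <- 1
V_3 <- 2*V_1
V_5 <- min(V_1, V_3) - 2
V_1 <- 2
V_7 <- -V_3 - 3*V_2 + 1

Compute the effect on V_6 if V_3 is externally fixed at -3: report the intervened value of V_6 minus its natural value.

2

The intervention breaks the incoming arrows to V_3: V_3 <- 2*V_1 no longer applies, and V_3 = -3.
V_4 = |V_3 - V_1|  [with V_3=-3, V_1=2]  = 5
V_5 = min(V_1, V_3) - 2  [with V_1=2, V_3=-3]  = -5
V_6 = -V_4 - V_5 + 4  [with V_4=5, V_5=-5]  = 4
Without intervention: V_3 = 2*V_1  [with V_1=2]  = 4; V_4 = |V_3 - V_1|  [with V_3=4, V_1=2]  = 2; V_5 = min(V_1, V_3) - 2  [with V_1=2, V_3=4]  = 0; V_6 = -V_4 - V_5 + 4  [with V_4=2, V_5=0]  = 2.
Change = 4 − 2 = 2.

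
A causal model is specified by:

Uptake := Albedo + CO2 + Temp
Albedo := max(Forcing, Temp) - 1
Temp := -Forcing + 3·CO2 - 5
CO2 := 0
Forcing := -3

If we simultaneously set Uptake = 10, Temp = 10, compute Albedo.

Under do(Uptake = 10, Temp = 10), each intervened variable's structural equation is replaced by its fixed value.
Albedo = max(Forcing, Temp) - 1  [with Forcing=-3, Temp=10]  = 9

9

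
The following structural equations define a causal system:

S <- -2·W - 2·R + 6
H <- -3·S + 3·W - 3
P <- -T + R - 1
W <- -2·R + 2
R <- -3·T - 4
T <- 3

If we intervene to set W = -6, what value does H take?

The intervention breaks the incoming arrows to W: W <- -2·R + 2 no longer applies, and W = -6.
R = -3·T - 4  [with T=3]  = -13
S = -2·W - 2·R + 6  [with W=-6, R=-13]  = 44
H = -3·S + 3·W - 3  [with S=44, W=-6]  = -153

-153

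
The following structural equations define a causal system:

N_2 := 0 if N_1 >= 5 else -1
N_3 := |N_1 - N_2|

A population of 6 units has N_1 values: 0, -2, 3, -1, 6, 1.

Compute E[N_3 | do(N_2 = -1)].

2.5

do(N_2=-1) breaks N_2's dependence on N_1. With N_2=-1 fixed, N_3 across the units is 1, 1, 4, 0, 7, 2, mean 2.5.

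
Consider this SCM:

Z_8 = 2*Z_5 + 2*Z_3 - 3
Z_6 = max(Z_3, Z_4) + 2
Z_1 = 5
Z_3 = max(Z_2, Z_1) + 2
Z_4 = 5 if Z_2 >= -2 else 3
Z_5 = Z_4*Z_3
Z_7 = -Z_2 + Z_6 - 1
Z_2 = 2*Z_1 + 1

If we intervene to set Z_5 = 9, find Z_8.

do(Z_5=9) replaces the equation Z_5 = Z_4*Z_3 with the constant Z_5 = 9.
Z_2 = 2*Z_1 + 1  [with Z_1=5]  = 11
Z_3 = max(Z_2, Z_1) + 2  [with Z_2=11, Z_1=5]  = 13
Z_8 = 2*Z_5 + 2*Z_3 - 3  [with Z_5=9, Z_3=13]  = 41

41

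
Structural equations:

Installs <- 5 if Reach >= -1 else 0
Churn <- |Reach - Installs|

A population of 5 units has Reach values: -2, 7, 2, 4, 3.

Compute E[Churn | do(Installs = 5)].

3

do(Installs=5) breaks Installs's dependence on Reach. With Installs=5 fixed, Churn across the units is 7, 2, 3, 1, 2, mean 3.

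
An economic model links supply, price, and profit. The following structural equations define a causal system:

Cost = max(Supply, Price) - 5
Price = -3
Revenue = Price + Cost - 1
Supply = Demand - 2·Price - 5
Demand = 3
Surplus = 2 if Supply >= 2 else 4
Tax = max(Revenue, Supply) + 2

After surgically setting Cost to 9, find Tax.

Under do(Cost=9), the mechanism Cost = max(Supply, Price) - 5 is discarded; Cost is fixed at 9.
Supply = Demand - 2·Price - 5  [with Demand=3, Price=-3]  = 4
Revenue = Price + Cost - 1  [with Price=-3, Cost=9]  = 5
Tax = max(Revenue, Supply) + 2  [with Revenue=5, Supply=4]  = 7

7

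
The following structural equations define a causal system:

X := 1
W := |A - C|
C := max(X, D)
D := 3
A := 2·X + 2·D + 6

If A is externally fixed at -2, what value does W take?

do(A=-2) replaces the equation A := 2·X + 2·D + 6 with the constant A = -2.
C = max(X, D)  [with X=1, D=3]  = 3
W = |A - C|  [with A=-2, C=3]  = 5

5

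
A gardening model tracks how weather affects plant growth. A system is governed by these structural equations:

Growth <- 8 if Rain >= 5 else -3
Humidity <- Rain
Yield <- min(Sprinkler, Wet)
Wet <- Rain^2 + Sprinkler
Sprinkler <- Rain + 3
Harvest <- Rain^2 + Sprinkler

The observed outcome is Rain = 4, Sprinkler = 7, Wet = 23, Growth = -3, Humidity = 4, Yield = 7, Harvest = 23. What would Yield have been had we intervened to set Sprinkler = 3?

Under do(Sprinkler=3), the mechanism Sprinkler <- Rain + 3 is discarded; Sprinkler is fixed at 3.
Wet = Rain^2 + Sprinkler  [with Rain=4, Sprinkler=3]  = 19
Yield = min(Sprinkler, Wet)  [with Sprinkler=3, Wet=19]  = 3

3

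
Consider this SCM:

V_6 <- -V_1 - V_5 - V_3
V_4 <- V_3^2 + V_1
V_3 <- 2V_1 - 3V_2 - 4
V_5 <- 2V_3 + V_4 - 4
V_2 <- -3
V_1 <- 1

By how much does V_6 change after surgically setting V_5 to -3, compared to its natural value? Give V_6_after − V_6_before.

63

The intervention breaks the incoming arrows to V_5: V_5 <- 2V_3 + V_4 - 4 no longer applies, and V_5 = -3.
V_3 = 2V_1 - 3V_2 - 4  [with V_1=1, V_2=-3]  = 7
V_6 = -V_1 - V_5 - V_3  [with V_1=1, V_5=-3, V_3=7]  = -5
Without intervention: V_3 = 2V_1 - 3V_2 - 4  [with V_1=1, V_2=-3]  = 7; V_4 = V_3^2 + V_1  [with V_3=7, V_1=1]  = 50; V_5 = 2V_3 + V_4 - 4  [with V_3=7, V_4=50]  = 60; V_6 = -V_1 - V_5 - V_3  [with V_1=1, V_5=60, V_3=7]  = -68.
Change = -5 − (-68) = 63.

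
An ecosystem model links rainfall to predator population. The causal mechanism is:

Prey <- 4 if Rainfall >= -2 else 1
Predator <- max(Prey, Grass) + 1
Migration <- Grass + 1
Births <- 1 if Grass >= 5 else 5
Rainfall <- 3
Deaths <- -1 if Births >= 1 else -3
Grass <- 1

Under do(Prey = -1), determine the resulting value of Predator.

2

The intervention breaks the incoming arrows to Prey: Prey <- 4 if Rainfall >= -2 else 1 no longer applies, and Prey = -1.
Predator = max(Prey, Grass) + 1  [with Prey=-1, Grass=1]  = 2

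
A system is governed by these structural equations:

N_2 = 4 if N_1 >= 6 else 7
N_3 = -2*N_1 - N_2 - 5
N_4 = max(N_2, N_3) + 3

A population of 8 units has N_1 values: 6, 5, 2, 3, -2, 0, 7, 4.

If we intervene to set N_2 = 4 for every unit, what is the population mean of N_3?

-15.25

Under do(N_2=4), N_2's equation is replaced by N_2=4 for every unit. Per-unit N_3: -21, -19, -13, -15, -5, -9, -23, -17. Mean = -15.25.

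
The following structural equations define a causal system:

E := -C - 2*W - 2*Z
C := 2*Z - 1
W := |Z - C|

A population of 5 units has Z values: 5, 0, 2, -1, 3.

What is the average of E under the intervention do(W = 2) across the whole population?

Under do(W=2), W's equation is replaced by W=2 for every unit. Per-unit E: -23, -3, -11, 1, -15. Mean = -10.2.

-10.2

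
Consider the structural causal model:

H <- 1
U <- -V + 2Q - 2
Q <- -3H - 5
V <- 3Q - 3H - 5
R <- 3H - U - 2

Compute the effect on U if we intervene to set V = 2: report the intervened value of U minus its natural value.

The intervention breaks the incoming arrows to V: V <- 3Q - 3H - 5 no longer applies, and V = 2.
Q = -3H - 5  [with H=1]  = -8
U = -V + 2Q - 2  [with V=2, Q=-8]  = -20
Without intervention: Q = -3H - 5  [with H=1]  = -8; V = 3Q - 3H - 5  [with Q=-8, H=1]  = -32; U = -V + 2Q - 2  [with V=-32, Q=-8]  = 14.
Change = -20 − 14 = -34.

-34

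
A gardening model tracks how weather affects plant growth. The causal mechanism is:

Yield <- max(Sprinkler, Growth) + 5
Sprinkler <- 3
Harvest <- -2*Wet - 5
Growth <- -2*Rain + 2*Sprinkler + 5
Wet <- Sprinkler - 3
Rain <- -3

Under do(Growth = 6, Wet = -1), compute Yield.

The joint intervention fixes Growth = 6, Wet = -1, removing each variable's own equation.
Yield = max(Sprinkler, Growth) + 5  [with Sprinkler=3, Growth=6]  = 11

11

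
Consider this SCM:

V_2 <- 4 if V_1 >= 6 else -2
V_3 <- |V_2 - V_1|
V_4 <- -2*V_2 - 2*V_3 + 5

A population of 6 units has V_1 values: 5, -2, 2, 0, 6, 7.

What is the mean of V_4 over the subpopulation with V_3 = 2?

Observing V_3=2 restricts to units where V_3's equation naturally yields 2: V_1 ∈ {0, 6}. In that subpopulation V_4 = 5, -7, mean -1.

-1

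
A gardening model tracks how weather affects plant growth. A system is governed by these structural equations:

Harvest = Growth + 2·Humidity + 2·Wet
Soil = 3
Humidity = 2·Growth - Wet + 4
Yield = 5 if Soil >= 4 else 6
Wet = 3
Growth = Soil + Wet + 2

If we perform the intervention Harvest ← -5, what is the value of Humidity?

17

do(Harvest=-5) replaces the equation Harvest = Growth + 2·Humidity + 2·Wet with the constant Harvest = -5.
No directed path runs from Harvest to Humidity, so Humidity keeps its natural value.
Growth = Soil + Wet + 2  [with Soil=3, Wet=3]  = 8
Humidity = 2·Growth - Wet + 4  [with Growth=8, Wet=3]  = 17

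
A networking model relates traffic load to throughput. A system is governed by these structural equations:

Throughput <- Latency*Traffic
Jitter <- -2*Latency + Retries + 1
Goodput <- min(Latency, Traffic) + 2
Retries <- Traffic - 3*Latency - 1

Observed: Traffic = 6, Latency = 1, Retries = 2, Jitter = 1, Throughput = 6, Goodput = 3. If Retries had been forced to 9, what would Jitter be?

8

The intervention breaks the incoming arrows to Retries: Retries <- Traffic - 3*Latency - 1 no longer applies, and Retries = 9.
Jitter = -2*Latency + Retries + 1  [with Latency=1, Retries=9]  = 8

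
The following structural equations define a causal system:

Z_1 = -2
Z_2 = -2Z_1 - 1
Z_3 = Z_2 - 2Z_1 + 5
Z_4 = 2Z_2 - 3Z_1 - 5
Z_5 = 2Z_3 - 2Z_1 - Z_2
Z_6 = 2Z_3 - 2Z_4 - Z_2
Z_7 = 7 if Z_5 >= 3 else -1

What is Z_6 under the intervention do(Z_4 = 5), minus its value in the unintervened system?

4

Under do(Z_4=5), the mechanism Z_4 = 2Z_2 - 3Z_1 - 5 is discarded; Z_4 is fixed at 5.
Z_2 = -2Z_1 - 1  [with Z_1=-2]  = 3
Z_3 = Z_2 - 2Z_1 + 5  [with Z_2=3, Z_1=-2]  = 12
Z_6 = 2Z_3 - 2Z_4 - Z_2  [with Z_3=12, Z_4=5, Z_2=3]  = 11
Without intervention: Z_2 = -2Z_1 - 1  [with Z_1=-2]  = 3; Z_3 = Z_2 - 2Z_1 + 5  [with Z_2=3, Z_1=-2]  = 12; Z_4 = 2Z_2 - 3Z_1 - 5  [with Z_2=3, Z_1=-2]  = 7; Z_6 = 2Z_3 - 2Z_4 - Z_2  [with Z_3=12, Z_4=7, Z_2=3]  = 7.
Change = 11 − 7 = 4.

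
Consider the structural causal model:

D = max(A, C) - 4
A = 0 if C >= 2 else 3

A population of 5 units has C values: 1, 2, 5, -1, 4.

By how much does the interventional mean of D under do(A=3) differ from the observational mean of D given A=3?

The intervention sets A=3 in all 5 units regardless of C. Recomputing D per unit gives -1, -1, 1, -1, 0; average -0.4.
E[D|A=3] averages over only the 2 units with A=3 (C = 1, -1): D = -1, -1, mean -1.
Difference = -0.4 − (-1) = 0.6.

0.6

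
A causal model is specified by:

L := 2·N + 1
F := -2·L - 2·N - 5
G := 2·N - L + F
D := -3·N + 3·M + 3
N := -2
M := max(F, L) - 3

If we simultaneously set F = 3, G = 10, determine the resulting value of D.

Setting F = 3, G = 10 by intervention discards those variables' equations.
L = 2·N + 1  [with N=-2]  = -3
M = max(F, L) - 3  [with F=3, L=-3]  = 0
D = -3·N + 3·M + 3  [with N=-2, M=0]  = 9

9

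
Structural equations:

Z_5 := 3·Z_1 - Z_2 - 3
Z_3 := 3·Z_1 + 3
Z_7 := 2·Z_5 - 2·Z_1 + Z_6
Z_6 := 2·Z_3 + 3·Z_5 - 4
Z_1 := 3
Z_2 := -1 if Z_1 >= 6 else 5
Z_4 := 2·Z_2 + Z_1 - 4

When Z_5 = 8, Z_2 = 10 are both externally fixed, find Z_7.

54

Setting Z_5 = 8, Z_2 = 10 by intervention discards those variables' equations.
Z_3 = 3·Z_1 + 3  [with Z_1=3]  = 12
Z_6 = 2·Z_3 + 3·Z_5 - 4  [with Z_3=12, Z_5=8]  = 44
Z_7 = 2·Z_5 - 2·Z_1 + Z_6  [with Z_5=8, Z_1=3, Z_6=44]  = 54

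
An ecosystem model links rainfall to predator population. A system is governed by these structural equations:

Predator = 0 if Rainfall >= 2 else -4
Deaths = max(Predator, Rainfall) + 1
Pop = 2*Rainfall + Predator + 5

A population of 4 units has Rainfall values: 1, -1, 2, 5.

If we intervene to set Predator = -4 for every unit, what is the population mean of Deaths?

2.75

The intervention sets Predator=-4 in all 4 units regardless of Rainfall. Recomputing Deaths per unit gives 2, 0, 3, 6; average 2.75.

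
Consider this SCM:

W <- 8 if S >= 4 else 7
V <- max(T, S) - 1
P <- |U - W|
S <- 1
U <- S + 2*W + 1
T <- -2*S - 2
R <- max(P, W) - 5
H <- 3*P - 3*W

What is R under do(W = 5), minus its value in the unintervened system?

Under do(W=5), the mechanism W <- 8 if S >= 4 else 7 is discarded; W is fixed at 5.
U = S + 2*W + 1  [with S=1, W=5]  = 12
P = |U - W|  [with U=12, W=5]  = 7
R = max(P, W) - 5  [with P=7, W=5]  = 2
Without intervention: W = 8 if S >= 4 else 7  [with S=1]  = 7; U = S + 2*W + 1  [with S=1, W=7]  = 16; P = |U - W|  [with U=16, W=7]  = 9; R = max(P, W) - 5  [with P=9, W=7]  = 4.
Change = 2 − 4 = -2.

-2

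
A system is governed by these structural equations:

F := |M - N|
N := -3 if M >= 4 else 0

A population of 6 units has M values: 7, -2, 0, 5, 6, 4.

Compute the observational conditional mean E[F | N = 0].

E[F|N=0] averages over only the 2 units with N=0 (M = -2, 0): F = 2, 0, mean 1.

1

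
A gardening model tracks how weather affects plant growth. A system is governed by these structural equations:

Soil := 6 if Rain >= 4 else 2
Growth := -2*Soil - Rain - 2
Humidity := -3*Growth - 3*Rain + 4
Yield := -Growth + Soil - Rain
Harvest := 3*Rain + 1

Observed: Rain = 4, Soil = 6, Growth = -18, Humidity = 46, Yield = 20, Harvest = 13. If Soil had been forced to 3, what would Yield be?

do(Soil=3) replaces the equation Soil := 6 if Rain >= 4 else 2 with the constant Soil = 3.
Growth = -2*Soil - Rain - 2  [with Soil=3, Rain=4]  = -12
Yield = -Growth + Soil - Rain  [with Growth=-12, Soil=3, Rain=4]  = 11

11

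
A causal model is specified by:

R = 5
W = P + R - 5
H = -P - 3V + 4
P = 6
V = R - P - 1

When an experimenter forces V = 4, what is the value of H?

-14

The intervention breaks the incoming arrows to V: V = R - P - 1 no longer applies, and V = 4.
H = -P - 3V + 4  [with P=6, V=4]  = -14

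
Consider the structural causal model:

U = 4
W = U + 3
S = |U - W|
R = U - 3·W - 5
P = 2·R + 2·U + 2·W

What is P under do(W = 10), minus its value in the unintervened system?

-12

do(W=10) replaces the equation W = U + 3 with the constant W = 10.
R = U - 3·W - 5  [with U=4, W=10]  = -31
P = 2·R + 2·U + 2·W  [with R=-31, U=4, W=10]  = -34
Without intervention: W = U + 3  [with U=4]  = 7; R = U - 3·W - 5  [with U=4, W=7]  = -22; P = 2·R + 2·U + 2·W  [with R=-22, U=4, W=7]  = -22.
Change = -34 − (-22) = -12.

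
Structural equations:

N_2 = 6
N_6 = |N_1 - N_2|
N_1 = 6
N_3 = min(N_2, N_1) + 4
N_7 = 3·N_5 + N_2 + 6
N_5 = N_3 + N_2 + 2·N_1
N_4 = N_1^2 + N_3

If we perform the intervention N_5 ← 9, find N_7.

Under do(N_5=9), the mechanism N_5 = N_3 + N_2 + 2·N_1 is discarded; N_5 is fixed at 9.
N_7 = 3·N_5 + N_2 + 6  [with N_5=9, N_2=6]  = 39

39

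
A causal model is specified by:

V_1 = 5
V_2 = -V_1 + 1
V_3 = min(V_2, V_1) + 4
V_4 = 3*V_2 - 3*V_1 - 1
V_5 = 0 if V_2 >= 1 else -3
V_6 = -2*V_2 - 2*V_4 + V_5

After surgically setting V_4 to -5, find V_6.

Under do(V_4=-5), the mechanism V_4 = 3*V_2 - 3*V_1 - 1 is discarded; V_4 is fixed at -5.
V_2 = -V_1 + 1  [with V_1=5]  = -4
V_5 = 0 if V_2 >= 1 else -3  [with V_2=-4]  = -3
V_6 = -2*V_2 - 2*V_4 + V_5  [with V_2=-4, V_4=-5, V_5=-3]  = 15

15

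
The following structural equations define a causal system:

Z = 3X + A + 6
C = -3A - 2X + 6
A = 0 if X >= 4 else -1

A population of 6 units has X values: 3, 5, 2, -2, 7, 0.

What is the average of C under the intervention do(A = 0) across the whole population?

1

Every unit gets A=0 under the intervention. C values become 0, -4, 2, 10, -8, 6; E[C|do(A=0)] = 1.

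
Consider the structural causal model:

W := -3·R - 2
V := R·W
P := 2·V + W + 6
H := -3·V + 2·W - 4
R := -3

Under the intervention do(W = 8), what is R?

Under do(W=8), the mechanism W := -3·R - 2 is discarded; W is fixed at 8.
R is not downstream of the intervention, so its value is determined by the original equations.

-3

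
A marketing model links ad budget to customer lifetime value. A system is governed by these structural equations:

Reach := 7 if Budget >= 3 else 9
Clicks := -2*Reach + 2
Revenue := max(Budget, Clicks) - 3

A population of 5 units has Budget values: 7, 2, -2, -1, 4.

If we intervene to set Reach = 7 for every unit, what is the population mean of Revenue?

-1

do(Reach=7) breaks Reach's dependence on Budget. With Reach=7 fixed, Revenue across the units is 4, -1, -5, -4, 1, mean -1.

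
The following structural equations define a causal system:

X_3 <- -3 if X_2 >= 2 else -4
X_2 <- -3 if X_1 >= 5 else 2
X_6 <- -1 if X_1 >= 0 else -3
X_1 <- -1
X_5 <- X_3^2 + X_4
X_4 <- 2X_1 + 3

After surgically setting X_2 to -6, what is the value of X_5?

17

do(X_2=-6) replaces the equation X_2 <- -3 if X_1 >= 5 else 2 with the constant X_2 = -6.
X_3 = -3 if X_2 >= 2 else -4  [with X_2=-6]  = -4
X_4 = 2X_1 + 3  [with X_1=-1]  = 1
X_5 = X_3^2 + X_4  [with X_3=-4, X_4=1]  = 17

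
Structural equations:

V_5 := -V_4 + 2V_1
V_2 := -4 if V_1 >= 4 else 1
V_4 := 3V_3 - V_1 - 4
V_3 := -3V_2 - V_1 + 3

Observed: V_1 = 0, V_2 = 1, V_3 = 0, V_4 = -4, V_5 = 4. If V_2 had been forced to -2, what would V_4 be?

Under do(V_2=-2), the mechanism V_2 := -4 if V_1 >= 4 else 1 is discarded; V_2 is fixed at -2.
V_3 = -3V_2 - V_1 + 3  [with V_2=-2, V_1=0]  = 9
V_4 = 3V_3 - V_1 - 4  [with V_3=9, V_1=0]  = 23

23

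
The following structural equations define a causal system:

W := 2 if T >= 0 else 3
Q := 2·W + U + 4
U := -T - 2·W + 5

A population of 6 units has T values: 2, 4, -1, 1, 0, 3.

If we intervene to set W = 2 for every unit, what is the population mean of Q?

7.5

The intervention sets W=2 in all 6 units regardless of T. Recomputing Q per unit gives 7, 5, 10, 8, 9, 6; average 7.5.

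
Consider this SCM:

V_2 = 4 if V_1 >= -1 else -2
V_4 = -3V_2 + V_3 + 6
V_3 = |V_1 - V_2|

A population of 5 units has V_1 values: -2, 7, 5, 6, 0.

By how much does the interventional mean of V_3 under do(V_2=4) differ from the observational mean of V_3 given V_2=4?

0.7

The intervention sets V_2=4 in all 5 units regardless of V_1. Recomputing V_3 per unit gives 6, 3, 1, 2, 4; average 3.2.
Conditioning on V_2=4 selects the 4 unit(s) with V_1 ∈ {7, 5, 6, 0}. Their V_3 values: 3, 1, 2, 4. Mean = 2.5.
Difference = 3.2 − 2.5 = 0.7.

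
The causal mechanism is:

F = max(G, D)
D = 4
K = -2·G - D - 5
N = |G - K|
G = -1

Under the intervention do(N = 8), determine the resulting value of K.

-7

do(N=8) replaces the equation N = |G - K| with the constant N = 8.
K is not downstream of the intervention, so its value is determined by the original equations.
K = -2·G - D - 5  [with G=-1, D=4]  = -7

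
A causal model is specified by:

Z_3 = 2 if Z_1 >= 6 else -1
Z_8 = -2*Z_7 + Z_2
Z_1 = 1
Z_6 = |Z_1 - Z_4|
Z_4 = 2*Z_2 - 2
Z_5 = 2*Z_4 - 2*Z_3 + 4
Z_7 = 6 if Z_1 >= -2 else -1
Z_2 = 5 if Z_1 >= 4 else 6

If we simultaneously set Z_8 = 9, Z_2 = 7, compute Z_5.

Under do(Z_8 = 9, Z_2 = 7), each intervened variable's structural equation is replaced by its fixed value.
Z_3 = 2 if Z_1 >= 6 else -1  [with Z_1=1]  = -1
Z_4 = 2*Z_2 - 2  [with Z_2=7]  = 12
Z_5 = 2*Z_4 - 2*Z_3 + 4  [with Z_4=12, Z_3=-1]  = 30

30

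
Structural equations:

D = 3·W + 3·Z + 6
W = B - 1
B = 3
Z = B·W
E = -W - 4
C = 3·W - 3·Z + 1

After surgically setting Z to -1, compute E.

-6

The intervention breaks the incoming arrows to Z: Z = B·W no longer applies, and Z = -1.
No directed path runs from Z to E, so E keeps its natural value.
W = B - 1  [with B=3]  = 2
E = -W - 4  [with W=2]  = -6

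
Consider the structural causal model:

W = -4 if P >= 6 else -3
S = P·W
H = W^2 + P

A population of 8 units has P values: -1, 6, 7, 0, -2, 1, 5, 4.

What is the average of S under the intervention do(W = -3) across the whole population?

-7.5

Every unit gets W=-3 under the intervention. S values become 3, -18, -21, 0, 6, -3, -15, -12; E[S|do(W=-3)] = -7.5.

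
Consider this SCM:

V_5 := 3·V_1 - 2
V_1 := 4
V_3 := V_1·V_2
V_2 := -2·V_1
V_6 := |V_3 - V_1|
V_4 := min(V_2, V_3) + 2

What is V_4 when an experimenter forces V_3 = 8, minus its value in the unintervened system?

24

The intervention breaks the incoming arrows to V_3: V_3 := V_1·V_2 no longer applies, and V_3 = 8.
V_2 = -2·V_1  [with V_1=4]  = -8
V_4 = min(V_2, V_3) + 2  [with V_2=-8, V_3=8]  = -6
Without intervention: V_2 = -2·V_1  [with V_1=4]  = -8; V_3 = V_1·V_2  [with V_1=4, V_2=-8]  = -32; V_4 = min(V_2, V_3) + 2  [with V_2=-8, V_3=-32]  = -30.
Change = -6 − (-30) = 24.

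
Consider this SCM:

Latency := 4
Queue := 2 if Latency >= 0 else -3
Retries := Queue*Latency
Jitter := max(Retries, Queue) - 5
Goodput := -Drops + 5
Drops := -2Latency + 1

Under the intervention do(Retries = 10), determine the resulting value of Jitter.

5

Intervening sets Retries = 10 and removes its equation (Retries := Queue*Latency).
Queue = 2 if Latency >= 0 else -3  [with Latency=4]  = 2
Jitter = max(Retries, Queue) - 5  [with Retries=10, Queue=2]  = 5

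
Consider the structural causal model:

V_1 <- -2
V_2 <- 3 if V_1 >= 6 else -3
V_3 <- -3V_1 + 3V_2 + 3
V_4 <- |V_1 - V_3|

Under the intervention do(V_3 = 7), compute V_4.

The intervention breaks the incoming arrows to V_3: V_3 <- -3V_1 + 3V_2 + 3 no longer applies, and V_3 = 7.
V_4 = |V_1 - V_3|  [with V_1=-2, V_3=7]  = 9

9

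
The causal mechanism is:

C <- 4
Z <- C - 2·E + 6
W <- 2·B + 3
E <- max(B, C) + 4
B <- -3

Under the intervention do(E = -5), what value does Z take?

do(E=-5) replaces the equation E <- max(B, C) + 4 with the constant E = -5.
Z = C - 2·E + 6  [with C=4, E=-5]  = 20

20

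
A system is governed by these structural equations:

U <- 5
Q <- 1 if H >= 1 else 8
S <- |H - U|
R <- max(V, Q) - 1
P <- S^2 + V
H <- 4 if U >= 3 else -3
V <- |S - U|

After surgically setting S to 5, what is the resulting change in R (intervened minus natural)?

-3

The intervention breaks the incoming arrows to S: S <- |H - U| no longer applies, and S = 5.
H = 4 if U >= 3 else -3  [with U=5]  = 4
V = |S - U|  [with S=5, U=5]  = 0
Q = 1 if H >= 1 else 8  [with H=4]  = 1
R = max(V, Q) - 1  [with V=0, Q=1]  = 0
Without intervention: H = 4 if U >= 3 else -3  [with U=5]  = 4; S = |H - U|  [with H=4, U=5]  = 1; V = |S - U|  [with S=1, U=5]  = 4; Q = 1 if H >= 1 else 8  [with H=4]  = 1; R = max(V, Q) - 1  [with V=4, Q=1]  = 3.
Change = 0 − 3 = -3.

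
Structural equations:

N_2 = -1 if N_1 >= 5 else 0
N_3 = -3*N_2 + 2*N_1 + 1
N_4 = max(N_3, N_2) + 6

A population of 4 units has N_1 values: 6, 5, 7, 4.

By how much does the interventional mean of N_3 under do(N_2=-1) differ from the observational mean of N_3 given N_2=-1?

-1

do(N_2=-1) breaks N_2's dependence on N_1. With N_2=-1 fixed, N_3 across the units is 16, 14, 18, 12, mean 15.
E[N_3|N_2=-1] averages over only the 3 units with N_2=-1 (N_1 = 6, 5, 7): N_3 = 16, 14, 18, mean 16.
Difference = 15 − 16 = -1.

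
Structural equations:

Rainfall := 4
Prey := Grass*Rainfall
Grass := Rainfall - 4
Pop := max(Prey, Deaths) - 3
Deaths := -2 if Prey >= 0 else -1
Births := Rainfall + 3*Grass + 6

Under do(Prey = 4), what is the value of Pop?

The intervention breaks the incoming arrows to Prey: Prey := Grass*Rainfall no longer applies, and Prey = 4.
Deaths = -2 if Prey >= 0 else -1  [with Prey=4]  = -2
Pop = max(Prey, Deaths) - 3  [with Prey=4, Deaths=-2]  = 1

1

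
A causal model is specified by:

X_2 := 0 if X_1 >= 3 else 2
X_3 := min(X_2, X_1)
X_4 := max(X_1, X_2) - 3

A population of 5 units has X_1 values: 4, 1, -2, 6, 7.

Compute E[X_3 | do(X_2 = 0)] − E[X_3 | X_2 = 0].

Under do(X_2=0), X_2's equation is replaced by X_2=0 for every unit. Per-unit X_3: 0, 0, -2, 0, 0. Mean = -0.4.
E[X_3|X_2=0] averages over only the 3 units with X_2=0 (X_1 = 4, 6, 7): X_3 = 0, 0, 0, mean 0.
Difference = -0.4 − 0 = -0.4.

-0.4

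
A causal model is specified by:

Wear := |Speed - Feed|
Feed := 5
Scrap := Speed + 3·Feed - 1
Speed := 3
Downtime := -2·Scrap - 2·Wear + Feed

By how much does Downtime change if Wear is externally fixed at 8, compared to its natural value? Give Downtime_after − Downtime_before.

-12

do(Wear=8) replaces the equation Wear := |Speed - Feed| with the constant Wear = 8.
Scrap = Speed + 3·Feed - 1  [with Speed=3, Feed=5]  = 17
Downtime = -2·Scrap - 2·Wear + Feed  [with Scrap=17, Wear=8, Feed=5]  = -45
Without intervention: Wear = |Speed - Feed|  [with Speed=3, Feed=5]  = 2; Scrap = Speed + 3·Feed - 1  [with Speed=3, Feed=5]  = 17; Downtime = -2·Scrap - 2·Wear + Feed  [with Scrap=17, Wear=2, Feed=5]  = -33.
Change = -45 − (-33) = -12.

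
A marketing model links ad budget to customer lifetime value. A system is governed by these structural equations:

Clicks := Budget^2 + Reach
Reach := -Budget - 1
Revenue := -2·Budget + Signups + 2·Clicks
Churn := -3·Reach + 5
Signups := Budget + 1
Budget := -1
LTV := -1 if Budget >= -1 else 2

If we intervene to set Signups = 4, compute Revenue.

8

Under do(Signups=4), the mechanism Signups := Budget + 1 is discarded; Signups is fixed at 4.
Reach = -Budget - 1  [with Budget=-1]  = 0
Clicks = Budget^2 + Reach  [with Budget=-1, Reach=0]  = 1
Revenue = -2·Budget + Signups + 2·Clicks  [with Budget=-1, Signups=4, Clicks=1]  = 8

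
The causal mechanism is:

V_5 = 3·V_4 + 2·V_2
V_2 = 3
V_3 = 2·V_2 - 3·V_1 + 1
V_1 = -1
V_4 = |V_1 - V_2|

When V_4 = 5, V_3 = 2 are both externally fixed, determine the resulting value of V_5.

The joint intervention fixes V_4 = 5, V_3 = 2, removing each variable's own equation.
V_5 = 3·V_4 + 2·V_2  [with V_4=5, V_2=3]  = 21

21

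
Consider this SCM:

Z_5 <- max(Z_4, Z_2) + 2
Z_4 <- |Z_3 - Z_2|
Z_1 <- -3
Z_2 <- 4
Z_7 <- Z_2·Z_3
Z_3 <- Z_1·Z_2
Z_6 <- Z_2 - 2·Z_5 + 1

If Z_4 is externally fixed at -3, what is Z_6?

Under do(Z_4=-3), the mechanism Z_4 <- |Z_3 - Z_2| is discarded; Z_4 is fixed at -3.
Z_5 = max(Z_4, Z_2) + 2  [with Z_4=-3, Z_2=4]  = 6
Z_6 = Z_2 - 2·Z_5 + 1  [with Z_2=4, Z_5=6]  = -7

-7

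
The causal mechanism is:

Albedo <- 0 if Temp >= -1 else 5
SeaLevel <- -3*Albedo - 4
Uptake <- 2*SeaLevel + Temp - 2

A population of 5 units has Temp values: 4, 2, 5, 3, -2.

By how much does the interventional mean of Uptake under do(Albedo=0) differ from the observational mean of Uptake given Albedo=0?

-1.1

Every unit gets Albedo=0 under the intervention. Uptake values become -6, -8, -5, -7, -12; E[Uptake|do(Albedo=0)] = -7.6.
E[Uptake|Albedo=0] averages over only the 4 units with Albedo=0 (Temp = 4, 2, 5, 3): Uptake = -6, -8, -5, -7, mean -6.5.
Difference = -7.6 − (-6.5) = -1.1.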